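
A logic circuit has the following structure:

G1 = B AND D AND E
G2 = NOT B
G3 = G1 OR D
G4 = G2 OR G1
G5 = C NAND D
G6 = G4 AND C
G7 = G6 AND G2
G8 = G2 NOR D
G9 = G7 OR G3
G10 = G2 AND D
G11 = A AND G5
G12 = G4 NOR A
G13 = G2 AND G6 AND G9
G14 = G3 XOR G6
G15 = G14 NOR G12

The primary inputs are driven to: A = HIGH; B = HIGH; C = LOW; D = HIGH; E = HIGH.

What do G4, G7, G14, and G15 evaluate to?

G1 = B AND D AND E = HIGH AND HIGH AND HIGH = HIGH
G2 = NOT B = NOT HIGH = LOW
G3 = G1 OR D = HIGH OR HIGH = HIGH
G4 = G2 OR G1 = LOW OR HIGH = HIGH
G6 = G4 AND C = HIGH AND LOW = LOW
G7 = G6 AND G2 = LOW AND LOW = LOW
G12 = G4 NOR A = HIGH NOR HIGH = LOW
G14 = G3 XOR G6 = HIGH XOR LOW = HIGH
G15 = G14 NOR G12 = HIGH NOR LOW = LOW

G4 = HIGH  G7 = LOW  G14 = HIGH  G15 = LOW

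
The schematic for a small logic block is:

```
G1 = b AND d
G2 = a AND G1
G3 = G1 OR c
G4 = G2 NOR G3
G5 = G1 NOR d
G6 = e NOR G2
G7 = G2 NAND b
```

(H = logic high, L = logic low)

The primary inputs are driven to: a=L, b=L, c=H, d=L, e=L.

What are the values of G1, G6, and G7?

G1 = L; G6 = H; G7 = H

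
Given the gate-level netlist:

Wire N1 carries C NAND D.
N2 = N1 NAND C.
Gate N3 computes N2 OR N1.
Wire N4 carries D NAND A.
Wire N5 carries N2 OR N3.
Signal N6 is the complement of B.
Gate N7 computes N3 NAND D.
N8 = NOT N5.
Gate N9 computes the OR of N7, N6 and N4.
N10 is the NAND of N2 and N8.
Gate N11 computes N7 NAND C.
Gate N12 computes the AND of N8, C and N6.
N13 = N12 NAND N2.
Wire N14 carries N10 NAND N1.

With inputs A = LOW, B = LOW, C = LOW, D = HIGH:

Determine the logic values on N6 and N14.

N6 = HIGH, N14 = LOW

N1 = C NAND D = LOW NAND HIGH = HIGH
N2 = N1 NAND C = HIGH NAND LOW = HIGH
N3 = N2 OR N1 = HIGH OR HIGH = HIGH
N5 = N2 OR N3 = HIGH OR HIGH = HIGH
N6 = NOT B = NOT LOW = HIGH
N8 = NOT N5 = NOT HIGH = LOW
N10 = N2 NAND N8 = HIGH NAND LOW = HIGH
N14 = N10 NAND N1 = HIGH NAND HIGH = LOW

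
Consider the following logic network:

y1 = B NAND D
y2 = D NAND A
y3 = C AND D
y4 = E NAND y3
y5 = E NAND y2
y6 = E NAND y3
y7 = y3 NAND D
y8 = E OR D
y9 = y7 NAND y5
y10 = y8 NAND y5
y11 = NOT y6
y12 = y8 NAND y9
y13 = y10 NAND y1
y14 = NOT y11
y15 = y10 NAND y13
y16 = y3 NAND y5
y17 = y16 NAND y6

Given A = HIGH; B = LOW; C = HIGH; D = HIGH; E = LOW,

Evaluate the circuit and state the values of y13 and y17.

y13 = HIGH; y17 = HIGH

y1 = B NAND D = LOW NAND HIGH = HIGH
y2 = D NAND A = HIGH NAND HIGH = LOW
y3 = C AND D = HIGH AND HIGH = HIGH
y5 = E NAND y2 = LOW NAND LOW = HIGH
y6 = E NAND y3 = LOW NAND HIGH = HIGH
y8 = E OR D = LOW OR HIGH = HIGH
y10 = y8 NAND y5 = HIGH NAND HIGH = LOW
y13 = y10 NAND y1 = LOW NAND HIGH = HIGH
y16 = y3 NAND y5 = HIGH NAND HIGH = LOW
y17 = y16 NAND y6 = LOW NAND HIGH = HIGH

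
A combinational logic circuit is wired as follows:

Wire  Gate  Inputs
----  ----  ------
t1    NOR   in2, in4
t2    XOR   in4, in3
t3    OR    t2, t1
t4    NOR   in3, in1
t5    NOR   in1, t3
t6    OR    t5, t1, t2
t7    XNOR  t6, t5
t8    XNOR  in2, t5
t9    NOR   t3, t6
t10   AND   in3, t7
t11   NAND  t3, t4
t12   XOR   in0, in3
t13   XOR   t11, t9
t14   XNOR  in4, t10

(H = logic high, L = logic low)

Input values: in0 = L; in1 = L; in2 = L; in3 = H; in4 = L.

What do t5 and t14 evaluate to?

t1 = in2 NOR in4 = L NOR L = H
t2 = in4 XOR in3 = L XOR H = H
t3 = t2 OR t1 = H OR H = H
t5 = in1 NOR t3 = L NOR H = L
t6 = t5 OR t1 OR t2 = L OR H OR H = H
t7 = t6 XNOR t5 = H XNOR L = L
t10 = in3 AND t7 = H AND L = L
t14 = in4 XNOR t10 = L XNOR L = H

t5 = L  t14 = H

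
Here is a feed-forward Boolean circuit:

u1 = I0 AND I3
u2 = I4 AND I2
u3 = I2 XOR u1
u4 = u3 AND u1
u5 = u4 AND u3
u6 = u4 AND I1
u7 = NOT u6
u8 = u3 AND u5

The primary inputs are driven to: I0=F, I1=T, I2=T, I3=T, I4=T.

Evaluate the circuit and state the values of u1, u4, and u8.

u1 = I0 AND I3 = F AND T = F
u3 = I2 XOR u1 = T XOR F = T
u4 = u3 AND u1 = T AND F = F
u5 = u4 AND u3 = F AND T = F
u8 = u3 AND u5 = T AND F = F

u1 = F, u4 = F, u8 = F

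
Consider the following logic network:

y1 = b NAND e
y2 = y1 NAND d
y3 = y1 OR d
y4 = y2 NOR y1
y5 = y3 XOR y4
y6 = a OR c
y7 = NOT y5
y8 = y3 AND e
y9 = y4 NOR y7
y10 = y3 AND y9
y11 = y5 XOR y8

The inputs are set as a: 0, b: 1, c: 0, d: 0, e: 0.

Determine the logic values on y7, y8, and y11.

y7 = 0, y8 = 0, y11 = 1

y1 = b NAND e = 1 NAND 0 = 1
y2 = y1 NAND d = 1 NAND 0 = 1
y3 = y1 OR d = 1 OR 0 = 1
y4 = y2 NOR y1 = 1 NOR 1 = 0
y5 = y3 XOR y4 = 1 XOR 0 = 1
y7 = NOT y5 = NOT 1 = 0
y8 = y3 AND e = 1 AND 0 = 0
y11 = y5 XOR y8 = 1 XOR 0 = 1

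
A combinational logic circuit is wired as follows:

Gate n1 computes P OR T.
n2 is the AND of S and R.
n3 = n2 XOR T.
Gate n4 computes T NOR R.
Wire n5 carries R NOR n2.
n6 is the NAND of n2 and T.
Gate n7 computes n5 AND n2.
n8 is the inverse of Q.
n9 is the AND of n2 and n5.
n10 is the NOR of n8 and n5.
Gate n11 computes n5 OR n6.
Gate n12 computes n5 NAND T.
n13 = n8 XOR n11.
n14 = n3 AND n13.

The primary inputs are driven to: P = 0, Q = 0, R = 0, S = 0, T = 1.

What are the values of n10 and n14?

n2 = S AND R = 0 AND 0 = 0
n3 = n2 XOR T = 0 XOR 1 = 1
n5 = R NOR n2 = 0 NOR 0 = 1
n6 = n2 NAND T = 0 NAND 1 = 1
n8 = NOT Q = NOT 0 = 1
n10 = n8 NOR n5 = 1 NOR 1 = 0
n11 = n5 OR n6 = 1 OR 1 = 1
n13 = n8 XOR n11 = 1 XOR 1 = 0
n14 = n3 AND n13 = 1 AND 0 = 0

n10 = 0, n14 = 0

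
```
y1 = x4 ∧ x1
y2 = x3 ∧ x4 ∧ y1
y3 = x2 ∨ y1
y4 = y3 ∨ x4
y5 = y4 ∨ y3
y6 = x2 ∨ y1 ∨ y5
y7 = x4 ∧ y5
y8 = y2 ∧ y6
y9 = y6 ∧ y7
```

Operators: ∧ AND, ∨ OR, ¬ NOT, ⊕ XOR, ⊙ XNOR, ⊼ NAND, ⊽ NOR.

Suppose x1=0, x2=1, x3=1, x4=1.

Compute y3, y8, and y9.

y3 = 1  y8 = 0  y9 = 1

y1 = x4 AND x1 = 1 AND 0 = 0
y2 = x3 AND x4 AND y1 = 1 AND 1 AND 0 = 0
y3 = x2 OR y1 = 1 OR 0 = 1
y4 = y3 OR x4 = 1 OR 1 = 1
y5 = y4 OR y3 = 1 OR 1 = 1
y6 = x2 OR y1 OR y5 = 1 OR 0 OR 1 = 1
y7 = x4 AND y5 = 1 AND 1 = 1
y8 = y2 AND y6 = 0 AND 1 = 0
y9 = y6 AND y7 = 1 AND 1 = 1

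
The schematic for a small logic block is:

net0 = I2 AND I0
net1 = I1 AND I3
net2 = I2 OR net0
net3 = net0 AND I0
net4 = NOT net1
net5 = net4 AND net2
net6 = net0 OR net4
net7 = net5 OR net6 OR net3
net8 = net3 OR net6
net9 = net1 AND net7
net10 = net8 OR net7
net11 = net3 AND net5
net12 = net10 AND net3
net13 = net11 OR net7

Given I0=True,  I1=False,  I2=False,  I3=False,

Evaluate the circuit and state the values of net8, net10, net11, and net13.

net0 = I2 AND I0 = False AND True = False
net1 = I1 AND I3 = False AND False = False
net2 = I2 OR net0 = False OR False = False
net3 = net0 AND I0 = False AND True = False
net4 = NOT net1 = NOT False = True
net5 = net4 AND net2 = True AND False = False
net6 = net0 OR net4 = False OR True = True
net7 = net5 OR net6 OR net3 = False OR True OR False = True
net8 = net3 OR net6 = False OR True = True
net10 = net8 OR net7 = True OR True = True
net11 = net3 AND net5 = False AND False = False
net13 = net11 OR net7 = False OR True = True

net8 = True, net10 = True, net11 = False, net13 = True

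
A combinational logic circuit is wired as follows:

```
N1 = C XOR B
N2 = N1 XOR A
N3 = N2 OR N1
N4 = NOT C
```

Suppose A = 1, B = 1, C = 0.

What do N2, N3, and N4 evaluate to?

N2 = 0, N3 = 1, N4 = 1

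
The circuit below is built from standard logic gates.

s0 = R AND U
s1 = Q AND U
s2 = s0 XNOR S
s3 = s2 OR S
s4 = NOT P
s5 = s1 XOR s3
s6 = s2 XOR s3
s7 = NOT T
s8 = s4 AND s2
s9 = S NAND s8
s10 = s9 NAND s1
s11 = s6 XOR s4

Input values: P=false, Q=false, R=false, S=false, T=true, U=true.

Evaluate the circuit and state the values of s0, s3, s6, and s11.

s0 = R AND U = false AND true = false
s2 = s0 XNOR S = false XNOR false = true
s3 = s2 OR S = true OR false = true
s4 = NOT P = NOT false = true
s6 = s2 XOR s3 = true XOR true = false
s11 = s6 XOR s4 = false XOR true = true

s0 = false, s3 = true, s6 = false, s11 = true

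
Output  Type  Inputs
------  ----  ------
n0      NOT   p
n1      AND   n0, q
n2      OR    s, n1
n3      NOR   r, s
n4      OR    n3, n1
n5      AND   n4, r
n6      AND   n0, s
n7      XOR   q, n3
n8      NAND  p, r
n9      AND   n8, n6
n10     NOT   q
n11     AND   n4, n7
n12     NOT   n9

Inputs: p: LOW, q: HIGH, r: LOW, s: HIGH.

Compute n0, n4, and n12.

n0 = HIGH  n4 = HIGH  n12 = LOW

n0 = NOT p = NOT LOW = HIGH
n1 = n0 AND q = HIGH AND HIGH = HIGH
n3 = r NOR s = LOW NOR HIGH = LOW
n4 = n3 OR n1 = LOW OR HIGH = HIGH
n6 = n0 AND s = HIGH AND HIGH = HIGH
n8 = p NAND r = LOW NAND LOW = HIGH
n9 = n8 AND n6 = HIGH AND HIGH = HIGH
n12 = NOT n9 = NOT HIGH = LOW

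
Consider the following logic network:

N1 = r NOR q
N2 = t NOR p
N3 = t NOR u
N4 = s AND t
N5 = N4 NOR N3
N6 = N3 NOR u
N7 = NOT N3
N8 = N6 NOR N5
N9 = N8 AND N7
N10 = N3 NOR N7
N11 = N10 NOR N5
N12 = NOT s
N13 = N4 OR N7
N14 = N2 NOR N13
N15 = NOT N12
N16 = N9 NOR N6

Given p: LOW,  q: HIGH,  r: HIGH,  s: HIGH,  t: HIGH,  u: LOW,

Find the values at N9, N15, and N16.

N9 = LOW, N15 = HIGH, N16 = LOW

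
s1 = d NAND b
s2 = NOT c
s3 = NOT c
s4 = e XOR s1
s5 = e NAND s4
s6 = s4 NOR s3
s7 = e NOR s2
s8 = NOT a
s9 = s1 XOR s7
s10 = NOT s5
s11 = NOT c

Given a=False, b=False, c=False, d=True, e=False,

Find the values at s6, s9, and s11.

s1 = d NAND b = True NAND False = True
s2 = NOT c = NOT False = True
s3 = NOT c = NOT False = True
s4 = e XOR s1 = False XOR True = True
s6 = s4 NOR s3 = True NOR True = False
s7 = e NOR s2 = False NOR True = False
s9 = s1 XOR s7 = True XOR False = True
s11 = NOT c = NOT False = True

s6 = False  s9 = True  s11 = True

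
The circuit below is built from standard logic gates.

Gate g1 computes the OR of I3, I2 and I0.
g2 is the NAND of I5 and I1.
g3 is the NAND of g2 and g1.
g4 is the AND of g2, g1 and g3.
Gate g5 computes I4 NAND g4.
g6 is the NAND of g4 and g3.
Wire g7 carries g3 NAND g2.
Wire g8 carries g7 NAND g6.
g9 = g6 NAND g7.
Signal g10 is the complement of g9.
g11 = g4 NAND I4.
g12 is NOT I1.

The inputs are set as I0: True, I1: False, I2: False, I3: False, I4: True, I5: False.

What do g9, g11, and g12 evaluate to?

g1 = I3 OR I2 OR I0 = False OR False OR True = True
g2 = I5 NAND I1 = False NAND False = True
g3 = g2 NAND g1 = True NAND True = False
g4 = g2 AND g1 AND g3 = True AND True AND False = False
g6 = g4 NAND g3 = False NAND False = True
g7 = g3 NAND g2 = False NAND True = True
g9 = g6 NAND g7 = True NAND True = False
g11 = g4 NAND I4 = False NAND True = True
g12 = NOT I1 = NOT False = True

g9 = False  g11 = True  g12 = True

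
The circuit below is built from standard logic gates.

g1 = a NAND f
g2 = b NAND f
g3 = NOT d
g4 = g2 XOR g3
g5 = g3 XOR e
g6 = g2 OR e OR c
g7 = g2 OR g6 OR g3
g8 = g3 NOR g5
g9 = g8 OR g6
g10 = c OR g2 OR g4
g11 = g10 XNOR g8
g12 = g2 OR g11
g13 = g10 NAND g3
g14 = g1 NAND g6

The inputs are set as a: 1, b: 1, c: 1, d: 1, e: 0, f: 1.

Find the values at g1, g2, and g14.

g1 = 0, g2 = 0, g14 = 1

g1 = a NAND f = 1 NAND 1 = 0
g2 = b NAND f = 1 NAND 1 = 0
g6 = g2 OR e OR c = 0 OR 0 OR 1 = 1
g14 = g1 NAND g6 = 0 NAND 1 = 1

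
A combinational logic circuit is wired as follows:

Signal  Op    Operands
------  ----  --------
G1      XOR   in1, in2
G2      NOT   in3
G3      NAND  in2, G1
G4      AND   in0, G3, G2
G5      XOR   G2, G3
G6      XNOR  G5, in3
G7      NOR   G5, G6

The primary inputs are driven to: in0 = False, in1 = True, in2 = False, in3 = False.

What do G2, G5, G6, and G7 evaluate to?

G1 = in1 XOR in2 = True XOR False = True
G2 = NOT in3 = NOT False = True
G3 = in2 NAND G1 = False NAND True = True
G5 = G2 XOR G3 = True XOR True = False
G6 = G5 XNOR in3 = False XNOR False = True
G7 = G5 NOR G6 = False NOR True = False

G2 = True; G5 = False; G6 = True; G7 = False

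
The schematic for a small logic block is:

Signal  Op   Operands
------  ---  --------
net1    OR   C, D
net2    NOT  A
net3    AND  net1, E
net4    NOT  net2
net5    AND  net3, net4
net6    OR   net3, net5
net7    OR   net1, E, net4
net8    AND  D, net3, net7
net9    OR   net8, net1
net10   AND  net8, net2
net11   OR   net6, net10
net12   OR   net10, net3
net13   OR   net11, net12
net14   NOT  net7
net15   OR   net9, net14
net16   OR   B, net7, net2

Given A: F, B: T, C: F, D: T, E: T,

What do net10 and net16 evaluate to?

net10 = T  net16 = T

net1 = C OR D = F OR T = T
net2 = NOT A = NOT F = T
net3 = net1 AND E = T AND T = T
net4 = NOT net2 = NOT T = F
net7 = net1 OR E OR net4 = T OR T OR F = T
net8 = D AND net3 AND net7 = T AND T AND T = T
net10 = net8 AND net2 = T AND T = T
net16 = B OR net7 OR net2 = T OR T OR T = T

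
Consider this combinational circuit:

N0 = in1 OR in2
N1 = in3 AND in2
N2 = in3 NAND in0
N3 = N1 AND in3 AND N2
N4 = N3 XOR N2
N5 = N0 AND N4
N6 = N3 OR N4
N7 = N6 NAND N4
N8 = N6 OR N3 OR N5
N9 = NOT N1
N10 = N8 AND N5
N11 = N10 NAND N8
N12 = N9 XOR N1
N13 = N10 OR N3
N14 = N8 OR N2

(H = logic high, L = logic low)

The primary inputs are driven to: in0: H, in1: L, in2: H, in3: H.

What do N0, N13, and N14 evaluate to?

N0 = H, N13 = L, N14 = L

N0 = in1 OR in2 = L OR H = H
N1 = in3 AND in2 = H AND H = H
N2 = in3 NAND in0 = H NAND H = L
N3 = N1 AND in3 AND N2 = H AND H AND L = L
N4 = N3 XOR N2 = L XOR L = L
N5 = N0 AND N4 = H AND L = L
N6 = N3 OR N4 = L OR L = L
N8 = N6 OR N3 OR N5 = L OR L OR L = L
N10 = N8 AND N5 = L AND L = L
N13 = N10 OR N3 = L OR L = L
N14 = N8 OR N2 = L OR L = L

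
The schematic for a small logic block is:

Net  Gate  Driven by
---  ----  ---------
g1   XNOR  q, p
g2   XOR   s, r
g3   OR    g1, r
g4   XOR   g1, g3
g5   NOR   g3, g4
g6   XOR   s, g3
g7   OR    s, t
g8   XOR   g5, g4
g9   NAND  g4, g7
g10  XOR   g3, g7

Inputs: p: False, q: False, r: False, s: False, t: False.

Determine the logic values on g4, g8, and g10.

g4 = False, g8 = False, g10 = True

g1 = q XNOR p = False XNOR False = True
g3 = g1 OR r = True OR False = True
g4 = g1 XOR g3 = True XOR True = False
g5 = g3 NOR g4 = True NOR False = False
g7 = s OR t = False OR False = False
g8 = g5 XOR g4 = False XOR False = False
g10 = g3 XOR g7 = True XOR False = True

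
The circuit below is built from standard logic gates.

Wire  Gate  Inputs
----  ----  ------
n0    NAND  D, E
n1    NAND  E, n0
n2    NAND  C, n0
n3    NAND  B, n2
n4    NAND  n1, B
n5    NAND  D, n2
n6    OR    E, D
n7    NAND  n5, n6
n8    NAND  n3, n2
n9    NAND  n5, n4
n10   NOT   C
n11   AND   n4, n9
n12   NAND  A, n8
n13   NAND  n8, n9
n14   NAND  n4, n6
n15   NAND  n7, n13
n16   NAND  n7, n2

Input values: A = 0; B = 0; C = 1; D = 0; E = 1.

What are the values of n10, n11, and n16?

n0 = D NAND E = 0 NAND 1 = 1
n1 = E NAND n0 = 1 NAND 1 = 0
n2 = C NAND n0 = 1 NAND 1 = 0
n4 = n1 NAND B = 0 NAND 0 = 1
n5 = D NAND n2 = 0 NAND 0 = 1
n6 = E OR D = 1 OR 0 = 1
n7 = n5 NAND n6 = 1 NAND 1 = 0
n9 = n5 NAND n4 = 1 NAND 1 = 0
n10 = NOT C = NOT 1 = 0
n11 = n4 AND n9 = 1 AND 0 = 0
n16 = n7 NAND n2 = 0 NAND 0 = 1

n10 = 0; n11 = 0; n16 = 1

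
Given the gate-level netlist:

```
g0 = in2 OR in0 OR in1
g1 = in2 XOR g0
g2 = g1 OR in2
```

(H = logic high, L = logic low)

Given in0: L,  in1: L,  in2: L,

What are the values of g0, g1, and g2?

g0 = in2 OR in0 OR in1 = L OR L OR L = L
g1 = in2 XOR g0 = L XOR L = L
g2 = g1 OR in2 = L OR L = L

g0 = L, g1 = L, g2 = L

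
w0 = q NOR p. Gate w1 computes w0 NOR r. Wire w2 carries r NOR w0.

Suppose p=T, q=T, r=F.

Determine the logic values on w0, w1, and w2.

w0 = q NOR p = T NOR T = F
w1 = w0 NOR r = F NOR F = T
w2 = r NOR w0 = F NOR F = T

w0 = F, w1 = T, w2 = T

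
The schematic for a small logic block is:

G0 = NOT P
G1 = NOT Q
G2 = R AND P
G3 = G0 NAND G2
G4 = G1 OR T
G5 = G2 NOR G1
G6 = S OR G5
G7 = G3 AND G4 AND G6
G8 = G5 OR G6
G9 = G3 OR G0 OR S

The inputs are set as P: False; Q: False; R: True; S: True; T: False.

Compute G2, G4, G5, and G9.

G0 = NOT P = NOT False = True
G1 = NOT Q = NOT False = True
G2 = R AND P = True AND False = False
G3 = G0 NAND G2 = True NAND False = True
G4 = G1 OR T = True OR False = True
G5 = G2 NOR G1 = False NOR True = False
G9 = G3 OR G0 OR S = True OR True OR True = True

G2 = False, G4 = True, G5 = False, G9 = True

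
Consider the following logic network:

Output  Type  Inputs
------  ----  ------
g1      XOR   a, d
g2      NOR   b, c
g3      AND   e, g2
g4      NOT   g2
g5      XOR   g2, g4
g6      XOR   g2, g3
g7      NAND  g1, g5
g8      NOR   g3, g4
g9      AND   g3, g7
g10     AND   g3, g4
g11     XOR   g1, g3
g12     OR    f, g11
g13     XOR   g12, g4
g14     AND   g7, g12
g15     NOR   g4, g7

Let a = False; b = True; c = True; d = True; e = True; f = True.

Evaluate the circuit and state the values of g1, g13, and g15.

g1 = True  g13 = False  g15 = False

g1 = a XOR d = False XOR True = True
g2 = b NOR c = True NOR True = False
g3 = e AND g2 = True AND False = False
g4 = NOT g2 = NOT False = True
g5 = g2 XOR g4 = False XOR True = True
g7 = g1 NAND g5 = True NAND True = False
g11 = g1 XOR g3 = True XOR False = True
g12 = f OR g11 = True OR True = True
g13 = g12 XOR g4 = True XOR True = False
g15 = g4 NOR g7 = True NOR False = False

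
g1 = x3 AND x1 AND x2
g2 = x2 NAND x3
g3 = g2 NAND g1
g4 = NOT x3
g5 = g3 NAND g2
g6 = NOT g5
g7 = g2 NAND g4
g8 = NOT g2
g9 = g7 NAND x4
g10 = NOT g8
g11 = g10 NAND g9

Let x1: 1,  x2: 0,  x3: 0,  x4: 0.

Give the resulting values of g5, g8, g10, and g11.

g5 = 0, g8 = 0, g10 = 1, g11 = 0

g1 = x3 AND x1 AND x2 = 0 AND 1 AND 0 = 0
g2 = x2 NAND x3 = 0 NAND 0 = 1
g3 = g2 NAND g1 = 1 NAND 0 = 1
g4 = NOT x3 = NOT 0 = 1
g5 = g3 NAND g2 = 1 NAND 1 = 0
g7 = g2 NAND g4 = 1 NAND 1 = 0
g8 = NOT g2 = NOT 1 = 0
g9 = g7 NAND x4 = 0 NAND 0 = 1
g10 = NOT g8 = NOT 0 = 1
g11 = g10 NAND g9 = 1 NAND 1 = 0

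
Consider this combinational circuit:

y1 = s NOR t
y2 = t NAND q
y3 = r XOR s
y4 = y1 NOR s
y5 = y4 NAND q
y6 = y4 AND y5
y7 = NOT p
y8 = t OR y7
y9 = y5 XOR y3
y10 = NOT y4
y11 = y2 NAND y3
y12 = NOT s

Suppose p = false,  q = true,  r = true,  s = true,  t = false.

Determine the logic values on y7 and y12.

y7 = NOT p = NOT false = true
y12 = NOT s = NOT true = false

y7 = true, y12 = false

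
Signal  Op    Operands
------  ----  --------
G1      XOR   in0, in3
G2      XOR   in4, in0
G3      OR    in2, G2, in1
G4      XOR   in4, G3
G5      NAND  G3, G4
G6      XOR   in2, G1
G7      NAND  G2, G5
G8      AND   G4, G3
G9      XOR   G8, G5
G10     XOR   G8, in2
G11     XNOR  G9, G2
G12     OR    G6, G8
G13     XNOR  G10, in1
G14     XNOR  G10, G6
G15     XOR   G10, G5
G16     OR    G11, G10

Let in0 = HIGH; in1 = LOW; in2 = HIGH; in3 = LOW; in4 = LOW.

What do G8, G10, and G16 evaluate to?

G8 = HIGH; G10 = LOW; G16 = HIGH

G2 = in4 XOR in0 = LOW XOR HIGH = HIGH
G3 = in2 OR G2 OR in1 = HIGH OR HIGH OR LOW = HIGH
G4 = in4 XOR G3 = LOW XOR HIGH = HIGH
G5 = G3 NAND G4 = HIGH NAND HIGH = LOW
G8 = G4 AND G3 = HIGH AND HIGH = HIGH
G9 = G8 XOR G5 = HIGH XOR LOW = HIGH
G10 = G8 XOR in2 = HIGH XOR HIGH = LOW
G11 = G9 XNOR G2 = HIGH XNOR HIGH = HIGH
G16 = G11 OR G10 = HIGH OR LOW = HIGH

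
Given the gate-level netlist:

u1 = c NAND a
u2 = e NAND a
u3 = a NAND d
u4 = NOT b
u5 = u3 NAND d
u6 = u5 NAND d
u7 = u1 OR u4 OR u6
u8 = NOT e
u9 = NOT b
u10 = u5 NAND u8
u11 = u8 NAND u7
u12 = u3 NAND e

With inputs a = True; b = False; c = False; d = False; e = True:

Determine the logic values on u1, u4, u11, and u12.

u1 = True; u4 = True; u11 = True; u12 = False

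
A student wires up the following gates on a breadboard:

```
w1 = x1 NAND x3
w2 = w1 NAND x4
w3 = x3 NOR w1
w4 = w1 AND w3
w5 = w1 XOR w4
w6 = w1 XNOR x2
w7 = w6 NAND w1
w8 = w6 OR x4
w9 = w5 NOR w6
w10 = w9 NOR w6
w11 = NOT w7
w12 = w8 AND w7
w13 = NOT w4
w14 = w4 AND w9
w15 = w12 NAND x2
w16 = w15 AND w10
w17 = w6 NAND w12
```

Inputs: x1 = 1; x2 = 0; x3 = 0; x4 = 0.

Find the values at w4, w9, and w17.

w4 = 0  w9 = 0  w17 = 1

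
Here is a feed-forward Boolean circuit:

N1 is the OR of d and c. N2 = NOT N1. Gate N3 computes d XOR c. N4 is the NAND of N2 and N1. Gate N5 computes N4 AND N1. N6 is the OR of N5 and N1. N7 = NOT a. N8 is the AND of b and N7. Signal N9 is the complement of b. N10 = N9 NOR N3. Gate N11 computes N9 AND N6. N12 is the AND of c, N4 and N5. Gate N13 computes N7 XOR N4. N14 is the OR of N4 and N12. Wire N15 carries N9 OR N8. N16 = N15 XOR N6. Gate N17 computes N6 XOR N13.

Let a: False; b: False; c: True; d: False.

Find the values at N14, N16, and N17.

N14 = True, N16 = False, N17 = True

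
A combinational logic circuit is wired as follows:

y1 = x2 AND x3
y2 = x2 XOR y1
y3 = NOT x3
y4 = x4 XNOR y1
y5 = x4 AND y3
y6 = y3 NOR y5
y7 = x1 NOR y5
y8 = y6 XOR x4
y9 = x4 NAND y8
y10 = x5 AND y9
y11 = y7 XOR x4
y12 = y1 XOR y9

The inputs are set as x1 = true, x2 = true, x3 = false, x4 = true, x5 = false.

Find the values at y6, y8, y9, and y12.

y6 = false, y8 = true, y9 = false, y12 = false

y1 = x2 AND x3 = true AND false = false
y3 = NOT x3 = NOT false = true
y5 = x4 AND y3 = true AND true = true
y6 = y3 NOR y5 = true NOR true = false
y8 = y6 XOR x4 = false XOR true = true
y9 = x4 NAND y8 = true NAND true = false
y12 = y1 XOR y9 = false XOR false = false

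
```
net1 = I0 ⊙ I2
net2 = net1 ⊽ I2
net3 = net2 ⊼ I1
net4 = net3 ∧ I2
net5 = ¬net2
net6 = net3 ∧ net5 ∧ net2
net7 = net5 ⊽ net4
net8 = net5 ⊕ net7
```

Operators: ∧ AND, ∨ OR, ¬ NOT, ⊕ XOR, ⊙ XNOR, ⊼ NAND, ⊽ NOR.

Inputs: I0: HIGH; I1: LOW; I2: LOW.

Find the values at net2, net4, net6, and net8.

net1 = I0 XNOR I2 = HIGH XNOR LOW = LOW
net2 = net1 NOR I2 = LOW NOR LOW = HIGH
net3 = net2 NAND I1 = HIGH NAND LOW = HIGH
net4 = net3 AND I2 = HIGH AND LOW = LOW
net5 = NOT net2 = NOT HIGH = LOW
net6 = net3 AND net5 AND net2 = HIGH AND LOW AND HIGH = LOW
net7 = net5 NOR net4 = LOW NOR LOW = HIGH
net8 = net5 XOR net7 = LOW XOR HIGH = HIGH

net2 = HIGH; net4 = LOW; net6 = LOW; net8 = HIGH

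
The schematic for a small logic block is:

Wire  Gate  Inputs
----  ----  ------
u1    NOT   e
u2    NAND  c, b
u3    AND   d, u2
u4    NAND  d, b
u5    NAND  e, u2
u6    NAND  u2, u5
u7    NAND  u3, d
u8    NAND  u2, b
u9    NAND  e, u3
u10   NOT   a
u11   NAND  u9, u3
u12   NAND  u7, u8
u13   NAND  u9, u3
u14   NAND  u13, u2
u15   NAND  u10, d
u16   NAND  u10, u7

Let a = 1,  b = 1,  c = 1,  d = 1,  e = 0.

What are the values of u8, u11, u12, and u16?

u2 = c NAND b = 1 NAND 1 = 0
u3 = d AND u2 = 1 AND 0 = 0
u7 = u3 NAND d = 0 NAND 1 = 1
u8 = u2 NAND b = 0 NAND 1 = 1
u9 = e NAND u3 = 0 NAND 0 = 1
u10 = NOT a = NOT 1 = 0
u11 = u9 NAND u3 = 1 NAND 0 = 1
u12 = u7 NAND u8 = 1 NAND 1 = 0
u16 = u10 NAND u7 = 0 NAND 1 = 1

u8 = 1, u11 = 1, u12 = 0, u16 = 1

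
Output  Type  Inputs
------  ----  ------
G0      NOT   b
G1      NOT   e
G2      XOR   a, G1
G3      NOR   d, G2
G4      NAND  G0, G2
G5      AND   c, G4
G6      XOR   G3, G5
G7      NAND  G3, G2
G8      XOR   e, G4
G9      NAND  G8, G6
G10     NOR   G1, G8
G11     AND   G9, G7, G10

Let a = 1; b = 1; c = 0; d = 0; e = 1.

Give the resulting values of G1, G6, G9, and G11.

G0 = NOT b = NOT 1 = 0
G1 = NOT e = NOT 1 = 0
G2 = a XOR G1 = 1 XOR 0 = 1
G3 = d NOR G2 = 0 NOR 1 = 0
G4 = G0 NAND G2 = 0 NAND 1 = 1
G5 = c AND G4 = 0 AND 1 = 0
G6 = G3 XOR G5 = 0 XOR 0 = 0
G7 = G3 NAND G2 = 0 NAND 1 = 1
G8 = e XOR G4 = 1 XOR 1 = 0
G9 = G8 NAND G6 = 0 NAND 0 = 1
G10 = G1 NOR G8 = 0 NOR 0 = 1
G11 = G9 AND G7 AND G10 = 1 AND 1 AND 1 = 1

G1 = 0, G6 = 0, G9 = 1, G11 = 1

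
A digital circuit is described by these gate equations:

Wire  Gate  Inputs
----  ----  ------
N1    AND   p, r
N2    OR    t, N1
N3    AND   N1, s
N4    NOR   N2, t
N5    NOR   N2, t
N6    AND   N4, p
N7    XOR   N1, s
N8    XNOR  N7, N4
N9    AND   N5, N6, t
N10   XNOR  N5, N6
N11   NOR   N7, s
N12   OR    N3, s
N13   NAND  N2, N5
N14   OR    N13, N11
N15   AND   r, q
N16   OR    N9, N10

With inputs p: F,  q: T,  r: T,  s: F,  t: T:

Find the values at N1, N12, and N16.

N1 = F, N12 = F, N16 = T

N1 = p AND r = F AND T = F
N2 = t OR N1 = T OR F = T
N3 = N1 AND s = F AND F = F
N4 = N2 NOR t = T NOR T = F
N5 = N2 NOR t = T NOR T = F
N6 = N4 AND p = F AND F = F
N9 = N5 AND N6 AND t = F AND F AND T = F
N10 = N5 XNOR N6 = F XNOR F = T
N12 = N3 OR s = F OR F = F
N16 = N9 OR N10 = F OR T = T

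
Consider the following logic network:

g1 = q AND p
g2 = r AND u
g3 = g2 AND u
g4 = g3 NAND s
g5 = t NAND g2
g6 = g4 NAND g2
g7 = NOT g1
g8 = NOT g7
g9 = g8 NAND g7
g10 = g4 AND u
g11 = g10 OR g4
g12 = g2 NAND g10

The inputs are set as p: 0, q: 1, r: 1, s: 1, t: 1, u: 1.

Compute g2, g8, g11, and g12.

g2 = 1; g8 = 0; g11 = 0; g12 = 1

g1 = q AND p = 1 AND 0 = 0
g2 = r AND u = 1 AND 1 = 1
g3 = g2 AND u = 1 AND 1 = 1
g4 = g3 NAND s = 1 NAND 1 = 0
g7 = NOT g1 = NOT 0 = 1
g8 = NOT g7 = NOT 1 = 0
g10 = g4 AND u = 0 AND 1 = 0
g11 = g10 OR g4 = 0 OR 0 = 0
g12 = g2 NAND g10 = 1 NAND 0 = 1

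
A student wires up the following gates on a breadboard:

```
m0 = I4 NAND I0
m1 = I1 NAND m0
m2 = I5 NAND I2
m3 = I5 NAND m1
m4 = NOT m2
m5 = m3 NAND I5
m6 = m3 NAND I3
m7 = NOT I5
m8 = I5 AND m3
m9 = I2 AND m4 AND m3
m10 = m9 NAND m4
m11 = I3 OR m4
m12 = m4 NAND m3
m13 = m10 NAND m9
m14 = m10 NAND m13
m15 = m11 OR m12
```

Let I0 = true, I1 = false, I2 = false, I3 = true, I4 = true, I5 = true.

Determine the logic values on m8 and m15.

m8 = false  m15 = true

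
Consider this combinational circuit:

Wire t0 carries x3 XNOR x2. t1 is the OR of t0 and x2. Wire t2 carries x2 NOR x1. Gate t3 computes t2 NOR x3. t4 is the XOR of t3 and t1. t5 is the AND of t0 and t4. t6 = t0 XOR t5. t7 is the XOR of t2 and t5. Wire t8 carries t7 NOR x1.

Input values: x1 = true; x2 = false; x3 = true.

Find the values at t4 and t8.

t0 = x3 XNOR x2 = true XNOR false = false
t1 = t0 OR x2 = false OR false = false
t2 = x2 NOR x1 = false NOR true = false
t3 = t2 NOR x3 = false NOR true = false
t4 = t3 XOR t1 = false XOR false = false
t5 = t0 AND t4 = false AND false = false
t7 = t2 XOR t5 = false XOR false = false
t8 = t7 NOR x1 = false NOR true = false

t4 = false  t8 = false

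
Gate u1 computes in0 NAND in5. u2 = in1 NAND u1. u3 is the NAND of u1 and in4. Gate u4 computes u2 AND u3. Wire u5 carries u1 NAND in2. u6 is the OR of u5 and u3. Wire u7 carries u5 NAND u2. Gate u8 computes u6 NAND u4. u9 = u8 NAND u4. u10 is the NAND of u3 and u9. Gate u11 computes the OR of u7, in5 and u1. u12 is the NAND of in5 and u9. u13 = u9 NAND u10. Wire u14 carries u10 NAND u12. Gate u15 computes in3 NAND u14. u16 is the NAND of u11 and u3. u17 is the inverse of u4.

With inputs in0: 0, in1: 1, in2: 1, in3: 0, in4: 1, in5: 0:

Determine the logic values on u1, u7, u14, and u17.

u1 = 1, u7 = 1, u14 = 0, u17 = 1

u1 = in0 NAND in5 = 0 NAND 0 = 1
u2 = in1 NAND u1 = 1 NAND 1 = 0
u3 = u1 NAND in4 = 1 NAND 1 = 0
u4 = u2 AND u3 = 0 AND 0 = 0
u5 = u1 NAND in2 = 1 NAND 1 = 0
u6 = u5 OR u3 = 0 OR 0 = 0
u7 = u5 NAND u2 = 0 NAND 0 = 1
u8 = u6 NAND u4 = 0 NAND 0 = 1
u9 = u8 NAND u4 = 1 NAND 0 = 1
u10 = u3 NAND u9 = 0 NAND 1 = 1
u12 = in5 NAND u9 = 0 NAND 1 = 1
u14 = u10 NAND u12 = 1 NAND 1 = 0
u17 = NOT u4 = NOT 0 = 1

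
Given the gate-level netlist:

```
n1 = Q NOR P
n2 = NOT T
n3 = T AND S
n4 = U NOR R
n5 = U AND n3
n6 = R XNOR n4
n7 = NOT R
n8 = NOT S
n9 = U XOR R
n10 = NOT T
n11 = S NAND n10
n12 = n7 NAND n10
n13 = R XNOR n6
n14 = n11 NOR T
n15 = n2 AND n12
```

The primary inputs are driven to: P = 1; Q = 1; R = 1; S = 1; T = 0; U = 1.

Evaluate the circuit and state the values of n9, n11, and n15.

n9 = 0, n11 = 0, n15 = 1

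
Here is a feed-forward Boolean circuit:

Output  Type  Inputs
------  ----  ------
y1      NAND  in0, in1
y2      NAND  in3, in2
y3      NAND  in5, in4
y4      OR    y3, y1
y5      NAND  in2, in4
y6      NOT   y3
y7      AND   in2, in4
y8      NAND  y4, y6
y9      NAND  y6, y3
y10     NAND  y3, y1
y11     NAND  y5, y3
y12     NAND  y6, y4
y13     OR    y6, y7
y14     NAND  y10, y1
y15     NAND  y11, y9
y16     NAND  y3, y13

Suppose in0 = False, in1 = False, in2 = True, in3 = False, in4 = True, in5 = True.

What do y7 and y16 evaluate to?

y3 = in5 NAND in4 = True NAND True = False
y6 = NOT y3 = NOT False = True
y7 = in2 AND in4 = True AND True = True
y13 = y6 OR y7 = True OR True = True
y16 = y3 NAND y13 = False NAND True = True

y7 = True  y16 = True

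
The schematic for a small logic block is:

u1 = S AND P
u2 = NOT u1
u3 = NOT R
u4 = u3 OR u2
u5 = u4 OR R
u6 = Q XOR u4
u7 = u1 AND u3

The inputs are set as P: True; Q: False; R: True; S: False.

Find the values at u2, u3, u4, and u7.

u2 = True; u3 = False; u4 = True; u7 = False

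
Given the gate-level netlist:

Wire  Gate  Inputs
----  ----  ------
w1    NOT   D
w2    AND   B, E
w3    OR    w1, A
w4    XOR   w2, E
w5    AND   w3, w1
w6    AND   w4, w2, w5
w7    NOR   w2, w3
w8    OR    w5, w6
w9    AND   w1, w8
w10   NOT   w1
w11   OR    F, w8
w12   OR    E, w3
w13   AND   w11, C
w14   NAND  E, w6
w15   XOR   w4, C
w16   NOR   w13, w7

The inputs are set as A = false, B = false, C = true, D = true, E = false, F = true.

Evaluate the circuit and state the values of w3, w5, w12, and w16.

w1 = NOT D = NOT true = false
w2 = B AND E = false AND false = false
w3 = w1 OR A = false OR false = false
w4 = w2 XOR E = false XOR false = false
w5 = w3 AND w1 = false AND false = false
w6 = w4 AND w2 AND w5 = false AND false AND false = false
w7 = w2 NOR w3 = false NOR false = true
w8 = w5 OR w6 = false OR false = false
w11 = F OR w8 = true OR false = true
w12 = E OR w3 = false OR false = false
w13 = w11 AND C = true AND true = true
w16 = w13 NOR w7 = true NOR true = false

w3 = false, w5 = false, w12 = false, w16 = false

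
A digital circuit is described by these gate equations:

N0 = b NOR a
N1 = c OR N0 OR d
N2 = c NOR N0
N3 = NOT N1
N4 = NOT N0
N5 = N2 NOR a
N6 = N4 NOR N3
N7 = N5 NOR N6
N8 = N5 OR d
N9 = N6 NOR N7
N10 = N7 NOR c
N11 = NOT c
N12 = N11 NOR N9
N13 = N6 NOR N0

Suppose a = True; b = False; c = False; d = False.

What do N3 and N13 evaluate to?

N0 = b NOR a = False NOR True = False
N1 = c OR N0 OR d = False OR False OR False = False
N3 = NOT N1 = NOT False = True
N4 = NOT N0 = NOT False = True
N6 = N4 NOR N3 = True NOR True = False
N13 = N6 NOR N0 = False NOR False = True

N3 = True  N13 = True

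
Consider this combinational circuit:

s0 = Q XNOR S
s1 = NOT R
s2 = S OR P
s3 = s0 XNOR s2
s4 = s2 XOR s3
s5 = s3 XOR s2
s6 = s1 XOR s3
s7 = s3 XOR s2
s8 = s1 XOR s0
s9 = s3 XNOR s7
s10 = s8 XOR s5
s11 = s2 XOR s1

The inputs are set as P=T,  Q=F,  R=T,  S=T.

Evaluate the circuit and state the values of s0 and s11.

s0 = Q XNOR S = F XNOR T = F
s1 = NOT R = NOT T = F
s2 = S OR P = T OR T = T
s11 = s2 XOR s1 = T XOR F = T

s0 = F; s11 = T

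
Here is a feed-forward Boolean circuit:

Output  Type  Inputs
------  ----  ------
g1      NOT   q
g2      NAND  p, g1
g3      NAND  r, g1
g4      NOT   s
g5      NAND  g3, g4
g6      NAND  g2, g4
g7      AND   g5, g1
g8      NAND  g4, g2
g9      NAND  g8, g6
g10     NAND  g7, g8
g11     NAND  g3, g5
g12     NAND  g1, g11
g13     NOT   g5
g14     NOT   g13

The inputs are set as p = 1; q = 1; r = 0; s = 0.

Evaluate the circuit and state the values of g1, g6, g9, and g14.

g1 = 0, g6 = 0, g9 = 1, g14 = 0

g1 = NOT q = NOT 1 = 0
g2 = p NAND g1 = 1 NAND 0 = 1
g3 = r NAND g1 = 0 NAND 0 = 1
g4 = NOT s = NOT 0 = 1
g5 = g3 NAND g4 = 1 NAND 1 = 0
g6 = g2 NAND g4 = 1 NAND 1 = 0
g8 = g4 NAND g2 = 1 NAND 1 = 0
g9 = g8 NAND g6 = 0 NAND 0 = 1
g13 = NOT g5 = NOT 0 = 1
g14 = NOT g13 = NOT 1 = 0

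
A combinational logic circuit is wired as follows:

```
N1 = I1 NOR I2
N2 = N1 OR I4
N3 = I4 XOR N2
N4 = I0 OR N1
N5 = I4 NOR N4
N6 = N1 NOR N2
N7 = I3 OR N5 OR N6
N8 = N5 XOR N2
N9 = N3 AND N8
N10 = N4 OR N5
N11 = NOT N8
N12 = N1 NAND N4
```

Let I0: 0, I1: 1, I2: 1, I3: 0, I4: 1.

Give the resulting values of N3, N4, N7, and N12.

N3 = 0; N4 = 0; N7 = 0; N12 = 1

N1 = I1 NOR I2 = 1 NOR 1 = 0
N2 = N1 OR I4 = 0 OR 1 = 1
N3 = I4 XOR N2 = 1 XOR 1 = 0
N4 = I0 OR N1 = 0 OR 0 = 0
N5 = I4 NOR N4 = 1 NOR 0 = 0
N6 = N1 NOR N2 = 0 NOR 1 = 0
N7 = I3 OR N5 OR N6 = 0 OR 0 OR 0 = 0
N12 = N1 NAND N4 = 0 NAND 0 = 1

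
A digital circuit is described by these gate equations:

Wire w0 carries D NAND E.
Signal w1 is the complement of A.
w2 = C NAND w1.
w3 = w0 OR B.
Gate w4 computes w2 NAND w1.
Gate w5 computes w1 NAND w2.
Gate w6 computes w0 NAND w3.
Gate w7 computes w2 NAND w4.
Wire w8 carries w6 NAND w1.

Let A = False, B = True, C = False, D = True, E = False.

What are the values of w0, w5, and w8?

w0 = True  w5 = False  w8 = True

w0 = D NAND E = True NAND False = True
w1 = NOT A = NOT False = True
w2 = C NAND w1 = False NAND True = True
w3 = w0 OR B = True OR True = True
w5 = w1 NAND w2 = True NAND True = False
w6 = w0 NAND w3 = True NAND True = False
w8 = w6 NAND w1 = False NAND True = True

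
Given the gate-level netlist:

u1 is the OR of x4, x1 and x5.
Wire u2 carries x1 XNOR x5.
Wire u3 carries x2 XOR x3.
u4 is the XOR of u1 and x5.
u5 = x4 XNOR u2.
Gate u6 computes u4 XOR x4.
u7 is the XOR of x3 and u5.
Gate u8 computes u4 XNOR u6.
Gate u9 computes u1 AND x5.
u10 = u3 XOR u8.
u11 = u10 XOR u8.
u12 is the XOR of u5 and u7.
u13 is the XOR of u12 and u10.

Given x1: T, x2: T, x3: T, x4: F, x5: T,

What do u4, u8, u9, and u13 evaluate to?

u4 = F, u8 = T, u9 = T, u13 = F

u1 = x4 OR x1 OR x5 = F OR T OR T = T
u2 = x1 XNOR x5 = T XNOR T = T
u3 = x2 XOR x3 = T XOR T = F
u4 = u1 XOR x5 = T XOR T = F
u5 = x4 XNOR u2 = F XNOR T = F
u6 = u4 XOR x4 = F XOR F = F
u7 = x3 XOR u5 = T XOR F = T
u8 = u4 XNOR u6 = F XNOR F = T
u9 = u1 AND x5 = T AND T = T
u10 = u3 XOR u8 = F XOR T = T
u12 = u5 XOR u7 = F XOR T = T
u13 = u12 XOR u10 = T XOR T = F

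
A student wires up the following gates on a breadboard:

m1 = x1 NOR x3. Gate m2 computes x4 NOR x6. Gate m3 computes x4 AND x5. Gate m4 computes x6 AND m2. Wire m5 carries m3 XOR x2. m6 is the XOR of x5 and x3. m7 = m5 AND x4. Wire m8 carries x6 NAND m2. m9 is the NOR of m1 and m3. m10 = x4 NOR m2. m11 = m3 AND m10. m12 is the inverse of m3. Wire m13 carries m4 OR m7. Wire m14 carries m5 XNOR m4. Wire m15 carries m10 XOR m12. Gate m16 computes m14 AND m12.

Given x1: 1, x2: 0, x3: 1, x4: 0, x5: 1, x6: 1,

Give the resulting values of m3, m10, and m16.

m2 = x4 NOR x6 = 0 NOR 1 = 0
m3 = x4 AND x5 = 0 AND 1 = 0
m4 = x6 AND m2 = 1 AND 0 = 0
m5 = m3 XOR x2 = 0 XOR 0 = 0
m10 = x4 NOR m2 = 0 NOR 0 = 1
m12 = NOT m3 = NOT 0 = 1
m14 = m5 XNOR m4 = 0 XNOR 0 = 1
m16 = m14 AND m12 = 1 AND 1 = 1

m3 = 0, m10 = 1, m16 = 1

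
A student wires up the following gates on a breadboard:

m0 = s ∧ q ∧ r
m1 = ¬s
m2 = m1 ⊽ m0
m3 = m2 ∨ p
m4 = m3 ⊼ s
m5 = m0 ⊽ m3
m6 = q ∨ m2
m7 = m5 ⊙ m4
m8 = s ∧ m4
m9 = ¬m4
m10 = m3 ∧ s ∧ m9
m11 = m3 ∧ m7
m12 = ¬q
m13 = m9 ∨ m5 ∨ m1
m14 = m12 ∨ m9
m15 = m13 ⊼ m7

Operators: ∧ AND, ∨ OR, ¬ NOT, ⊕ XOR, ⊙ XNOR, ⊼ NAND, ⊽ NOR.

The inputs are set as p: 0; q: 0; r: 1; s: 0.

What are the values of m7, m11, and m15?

m7 = 1, m11 = 0, m15 = 0

m0 = s AND q AND r = 0 AND 0 AND 1 = 0
m1 = NOT s = NOT 0 = 1
m2 = m1 NOR m0 = 1 NOR 0 = 0
m3 = m2 OR p = 0 OR 0 = 0
m4 = m3 NAND s = 0 NAND 0 = 1
m5 = m0 NOR m3 = 0 NOR 0 = 1
m7 = m5 XNOR m4 = 1 XNOR 1 = 1
m9 = NOT m4 = NOT 1 = 0
m11 = m3 AND m7 = 0 AND 1 = 0
m13 = m9 OR m5 OR m1 = 0 OR 1 OR 1 = 1
m15 = m13 NAND m7 = 1 NAND 1 = 0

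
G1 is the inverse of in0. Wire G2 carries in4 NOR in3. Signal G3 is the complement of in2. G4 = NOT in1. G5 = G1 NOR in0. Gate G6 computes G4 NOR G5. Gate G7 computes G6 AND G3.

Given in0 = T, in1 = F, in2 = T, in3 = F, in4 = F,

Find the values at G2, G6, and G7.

G2 = T, G6 = F, G7 = F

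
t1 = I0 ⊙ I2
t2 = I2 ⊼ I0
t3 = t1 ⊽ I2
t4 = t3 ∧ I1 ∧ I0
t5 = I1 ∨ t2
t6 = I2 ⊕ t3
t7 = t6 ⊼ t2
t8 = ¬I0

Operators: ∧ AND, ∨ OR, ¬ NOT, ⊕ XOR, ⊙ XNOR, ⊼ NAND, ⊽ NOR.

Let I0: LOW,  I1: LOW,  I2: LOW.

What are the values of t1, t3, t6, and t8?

t1 = HIGH  t3 = LOW  t6 = LOW  t8 = HIGH

t1 = I0 XNOR I2 = LOW XNOR LOW = HIGH
t3 = t1 NOR I2 = HIGH NOR LOW = LOW
t6 = I2 XOR t3 = LOW XOR LOW = LOW
t8 = NOT I0 = NOT LOW = HIGH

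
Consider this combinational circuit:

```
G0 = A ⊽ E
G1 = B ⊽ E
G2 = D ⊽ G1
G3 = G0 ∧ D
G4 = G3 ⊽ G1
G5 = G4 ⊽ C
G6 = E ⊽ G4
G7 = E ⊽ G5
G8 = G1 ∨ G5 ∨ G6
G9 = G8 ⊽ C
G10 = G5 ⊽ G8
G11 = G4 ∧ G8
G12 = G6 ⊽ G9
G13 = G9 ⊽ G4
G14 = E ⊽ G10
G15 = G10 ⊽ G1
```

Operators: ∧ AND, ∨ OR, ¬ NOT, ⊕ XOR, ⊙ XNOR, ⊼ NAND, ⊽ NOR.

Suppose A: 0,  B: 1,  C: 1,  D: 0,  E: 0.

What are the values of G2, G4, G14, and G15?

G0 = A NOR E = 0 NOR 0 = 1
G1 = B NOR E = 1 NOR 0 = 0
G2 = D NOR G1 = 0 NOR 0 = 1
G3 = G0 AND D = 1 AND 0 = 0
G4 = G3 NOR G1 = 0 NOR 0 = 1
G5 = G4 NOR C = 1 NOR 1 = 0
G6 = E NOR G4 = 0 NOR 1 = 0
G8 = G1 OR G5 OR G6 = 0 OR 0 OR 0 = 0
G10 = G5 NOR G8 = 0 NOR 0 = 1
G14 = E NOR G10 = 0 NOR 1 = 0
G15 = G10 NOR G1 = 1 NOR 0 = 0

G2 = 1  G4 = 1  G14 = 0  G15 = 0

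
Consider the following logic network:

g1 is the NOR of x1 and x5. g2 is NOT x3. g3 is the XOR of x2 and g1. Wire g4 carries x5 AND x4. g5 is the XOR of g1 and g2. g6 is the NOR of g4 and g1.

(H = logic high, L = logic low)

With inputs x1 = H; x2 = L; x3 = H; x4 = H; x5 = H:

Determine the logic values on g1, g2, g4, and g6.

g1 = x1 NOR x5 = H NOR H = L
g2 = NOT x3 = NOT H = L
g4 = x5 AND x4 = H AND H = H
g6 = g4 NOR g1 = H NOR L = L

g1 = L  g2 = L  g4 = H  g6 = L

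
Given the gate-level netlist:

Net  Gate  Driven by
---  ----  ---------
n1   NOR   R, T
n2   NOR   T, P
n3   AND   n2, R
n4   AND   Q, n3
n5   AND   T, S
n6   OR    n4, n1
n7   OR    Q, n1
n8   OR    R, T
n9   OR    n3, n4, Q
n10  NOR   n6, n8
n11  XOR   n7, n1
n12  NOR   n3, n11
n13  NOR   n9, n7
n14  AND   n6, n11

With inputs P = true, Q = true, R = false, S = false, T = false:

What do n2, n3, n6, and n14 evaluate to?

n1 = R NOR T = false NOR false = true
n2 = T NOR P = false NOR true = false
n3 = n2 AND R = false AND false = false
n4 = Q AND n3 = true AND false = false
n6 = n4 OR n1 = false OR true = true
n7 = Q OR n1 = true OR true = true
n11 = n7 XOR n1 = true XOR true = false
n14 = n6 AND n11 = true AND false = false

n2 = false  n3 = false  n6 = true  n14 = false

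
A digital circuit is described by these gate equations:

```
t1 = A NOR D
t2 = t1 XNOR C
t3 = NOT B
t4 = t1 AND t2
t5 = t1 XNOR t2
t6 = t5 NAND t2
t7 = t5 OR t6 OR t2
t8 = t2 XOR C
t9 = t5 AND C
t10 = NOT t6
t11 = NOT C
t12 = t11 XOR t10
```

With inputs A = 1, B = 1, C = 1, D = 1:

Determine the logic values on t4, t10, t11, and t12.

t4 = 0  t10 = 0  t11 = 0  t12 = 0

t1 = A NOR D = 1 NOR 1 = 0
t2 = t1 XNOR C = 0 XNOR 1 = 0
t4 = t1 AND t2 = 0 AND 0 = 0
t5 = t1 XNOR t2 = 0 XNOR 0 = 1
t6 = t5 NAND t2 = 1 NAND 0 = 1
t10 = NOT t6 = NOT 1 = 0
t11 = NOT C = NOT 1 = 0
t12 = t11 XOR t10 = 0 XOR 0 = 0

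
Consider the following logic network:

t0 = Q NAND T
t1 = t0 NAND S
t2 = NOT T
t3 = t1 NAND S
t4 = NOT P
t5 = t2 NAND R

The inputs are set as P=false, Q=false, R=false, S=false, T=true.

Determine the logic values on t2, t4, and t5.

t2 = false  t4 = true  t5 = true

t2 = NOT T = NOT true = false
t4 = NOT P = NOT false = true
t5 = t2 NAND R = false NAND false = true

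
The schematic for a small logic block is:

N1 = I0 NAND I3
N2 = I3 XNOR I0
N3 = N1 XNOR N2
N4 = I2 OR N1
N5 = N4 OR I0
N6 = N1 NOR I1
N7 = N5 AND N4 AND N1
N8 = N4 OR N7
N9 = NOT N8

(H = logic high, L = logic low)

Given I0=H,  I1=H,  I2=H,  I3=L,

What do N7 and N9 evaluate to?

N1 = I0 NAND I3 = H NAND L = H
N4 = I2 OR N1 = H OR H = H
N5 = N4 OR I0 = H OR H = H
N7 = N5 AND N4 AND N1 = H AND H AND H = H
N8 = N4 OR N7 = H OR H = H
N9 = NOT N8 = NOT H = L

N7 = H, N9 = L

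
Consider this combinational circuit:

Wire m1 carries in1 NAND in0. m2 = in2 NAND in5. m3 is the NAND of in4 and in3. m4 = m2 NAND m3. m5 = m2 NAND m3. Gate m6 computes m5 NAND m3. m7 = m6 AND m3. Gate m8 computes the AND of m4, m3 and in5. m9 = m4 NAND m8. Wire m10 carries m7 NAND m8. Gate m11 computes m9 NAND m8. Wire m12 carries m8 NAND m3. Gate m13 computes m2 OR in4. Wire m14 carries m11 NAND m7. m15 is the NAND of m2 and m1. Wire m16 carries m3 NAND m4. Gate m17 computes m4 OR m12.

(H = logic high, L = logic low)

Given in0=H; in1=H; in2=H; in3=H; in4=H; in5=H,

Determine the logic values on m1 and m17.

m1 = in1 NAND in0 = H NAND H = L
m2 = in2 NAND in5 = H NAND H = L
m3 = in4 NAND in3 = H NAND H = L
m4 = m2 NAND m3 = L NAND L = H
m8 = m4 AND m3 AND in5 = H AND L AND H = L
m12 = m8 NAND m3 = L NAND L = H
m17 = m4 OR m12 = H OR H = H

m1 = L  m17 = H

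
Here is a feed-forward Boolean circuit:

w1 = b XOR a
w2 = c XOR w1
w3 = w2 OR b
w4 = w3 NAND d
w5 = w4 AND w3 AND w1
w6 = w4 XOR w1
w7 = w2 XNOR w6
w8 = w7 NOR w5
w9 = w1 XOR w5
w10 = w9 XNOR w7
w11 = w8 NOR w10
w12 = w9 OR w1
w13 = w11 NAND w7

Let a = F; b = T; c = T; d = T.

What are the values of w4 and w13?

w4 = F; w13 = T

w1 = b XOR a = T XOR F = T
w2 = c XOR w1 = T XOR T = F
w3 = w2 OR b = F OR T = T
w4 = w3 NAND d = T NAND T = F
w5 = w4 AND w3 AND w1 = F AND T AND T = F
w6 = w4 XOR w1 = F XOR T = T
w7 = w2 XNOR w6 = F XNOR T = F
w8 = w7 NOR w5 = F NOR F = T
w9 = w1 XOR w5 = T XOR F = T
w10 = w9 XNOR w7 = T XNOR F = F
w11 = w8 NOR w10 = T NOR F = F
w13 = w11 NAND w7 = F NAND F = T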